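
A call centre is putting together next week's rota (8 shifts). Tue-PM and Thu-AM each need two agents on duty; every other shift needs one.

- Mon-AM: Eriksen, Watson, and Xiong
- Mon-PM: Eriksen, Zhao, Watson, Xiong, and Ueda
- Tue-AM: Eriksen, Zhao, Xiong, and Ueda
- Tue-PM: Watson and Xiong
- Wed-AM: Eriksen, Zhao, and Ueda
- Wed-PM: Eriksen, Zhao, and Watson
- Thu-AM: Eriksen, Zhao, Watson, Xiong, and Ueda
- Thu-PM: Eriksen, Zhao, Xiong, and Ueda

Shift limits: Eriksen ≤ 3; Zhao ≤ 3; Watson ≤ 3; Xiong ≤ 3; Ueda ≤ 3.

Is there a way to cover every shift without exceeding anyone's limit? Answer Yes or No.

Tue-PM can only be covered by Watson and Xiong, so that assignment is forced.
One valid schedule: Mon-AM→Eriksen, Mon-PM→Zhao, Tue-AM→Zhao, Tue-PM→Watson+Xiong, Wed-AM→Eriksen, Wed-PM→Eriksen, Thu-AM→Watson+Xiong, Thu-PM→Zhao.
Loads: Eriksen 3/3, Zhao 3/3, Watson 2/3, Xiong 2/3, Ueda 0/3 — all within limits.

Yes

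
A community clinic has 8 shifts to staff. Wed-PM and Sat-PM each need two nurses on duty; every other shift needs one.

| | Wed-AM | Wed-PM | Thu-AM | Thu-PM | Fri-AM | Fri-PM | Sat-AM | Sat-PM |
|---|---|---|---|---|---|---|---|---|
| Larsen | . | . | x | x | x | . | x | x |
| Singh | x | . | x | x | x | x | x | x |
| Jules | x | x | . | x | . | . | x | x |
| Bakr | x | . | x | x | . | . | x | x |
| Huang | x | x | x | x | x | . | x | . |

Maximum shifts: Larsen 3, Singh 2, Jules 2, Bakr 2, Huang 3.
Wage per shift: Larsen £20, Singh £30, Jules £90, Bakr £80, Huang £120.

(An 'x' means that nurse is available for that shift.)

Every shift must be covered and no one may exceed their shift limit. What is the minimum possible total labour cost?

£580

Wed-PM can only be covered by Jules and Huang, so that assignment is forced.
Fri-PM can only be covered by Singh, so that assignment is forced.
Picking the cheapest available nurse for each shift independently would cost £400, but that ignores the shift limits.
An optimal schedule: Wed-AM→Singh, Wed-PM→Jules+Huang, Thu-AM→Larsen, Thu-PM→Larsen, Fri-AM→Larsen, Fri-PM→Singh, Sat-AM→Bakr, Sat-PM→Jules+Bakr.
Total: 30 + 90 + 120 + 20 + 20 + 20 + 30 + 80 + 90 + 80 = £580.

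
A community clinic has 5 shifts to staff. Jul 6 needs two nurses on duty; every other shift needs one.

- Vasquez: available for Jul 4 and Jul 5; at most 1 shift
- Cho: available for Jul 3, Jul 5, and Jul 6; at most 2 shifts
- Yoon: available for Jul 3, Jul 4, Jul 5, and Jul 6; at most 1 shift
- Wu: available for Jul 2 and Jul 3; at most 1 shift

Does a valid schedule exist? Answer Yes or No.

Shifts {Jul 2, Jul 3, Jul 4, Jul 5, Jul 6} need 6 worker-slots in total, but the nurses available for any of those shifts (Vasquez, Cho, Yoon, and Wu) can supply at most 5 among them. So no valid schedule exists.

No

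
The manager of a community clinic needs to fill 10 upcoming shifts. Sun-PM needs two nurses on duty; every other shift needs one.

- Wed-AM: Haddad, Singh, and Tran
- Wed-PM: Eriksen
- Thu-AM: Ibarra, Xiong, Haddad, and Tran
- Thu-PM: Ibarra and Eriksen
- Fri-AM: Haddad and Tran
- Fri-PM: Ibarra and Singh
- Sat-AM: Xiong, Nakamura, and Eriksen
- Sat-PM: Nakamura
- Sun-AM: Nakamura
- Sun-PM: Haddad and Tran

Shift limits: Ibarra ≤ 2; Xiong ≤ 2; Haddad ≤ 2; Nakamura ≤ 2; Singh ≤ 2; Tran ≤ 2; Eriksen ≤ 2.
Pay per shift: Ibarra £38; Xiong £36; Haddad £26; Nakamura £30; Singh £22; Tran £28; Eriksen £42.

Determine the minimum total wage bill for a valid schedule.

Wed-PM can only be covered by Eriksen, so that assignment is forced.
Sat-PM can only be covered by Nakamura, so that assignment is forced.
Sun-AM can only be covered by Nakamura, so that assignment is forced.
Picking the cheapest available nurse for each shift independently would cost £320, but that ignores the shift limits.
An optimal schedule: Wed-AM→Singh, Wed-PM→Eriksen, Thu-AM→Tran, Thu-PM→Ibarra, Fri-AM→Haddad, Fri-PM→Singh, Sat-AM→Xiong, Sat-PM→Nakamura, Sun-AM→Nakamura, Sun-PM→Haddad+Tran.
Total: 22 + 42 + 28 + 38 + 26 + 22 + 36 + 30 + 30 + 26 + 28 = £328.

£328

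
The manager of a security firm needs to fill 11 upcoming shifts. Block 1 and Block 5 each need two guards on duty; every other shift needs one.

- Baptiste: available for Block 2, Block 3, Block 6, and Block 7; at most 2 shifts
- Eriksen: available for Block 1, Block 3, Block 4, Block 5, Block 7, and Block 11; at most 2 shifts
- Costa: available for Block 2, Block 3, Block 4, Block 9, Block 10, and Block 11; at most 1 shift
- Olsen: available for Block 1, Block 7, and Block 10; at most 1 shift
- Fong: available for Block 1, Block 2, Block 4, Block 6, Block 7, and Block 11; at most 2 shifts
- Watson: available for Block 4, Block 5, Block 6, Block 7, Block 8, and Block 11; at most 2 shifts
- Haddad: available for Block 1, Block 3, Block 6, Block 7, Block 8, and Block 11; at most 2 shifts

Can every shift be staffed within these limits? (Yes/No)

No

Total capacity is 2+2+1+1+2+2+2 = 12 but 13 worker-slots are needed — infeasible.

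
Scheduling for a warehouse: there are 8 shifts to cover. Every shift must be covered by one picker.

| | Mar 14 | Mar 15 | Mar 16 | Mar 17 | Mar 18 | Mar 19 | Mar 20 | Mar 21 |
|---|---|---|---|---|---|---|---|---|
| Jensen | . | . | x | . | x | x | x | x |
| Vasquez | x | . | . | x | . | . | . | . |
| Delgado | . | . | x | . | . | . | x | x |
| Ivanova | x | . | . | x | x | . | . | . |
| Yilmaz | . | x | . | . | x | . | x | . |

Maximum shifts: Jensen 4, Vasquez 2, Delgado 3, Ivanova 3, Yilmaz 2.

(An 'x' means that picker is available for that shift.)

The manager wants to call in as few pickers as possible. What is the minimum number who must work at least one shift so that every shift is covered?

8 slots to fill and no one can take more than 4, so at least ⌈8/4⌉ = 2 pickers are needed.
Any 2 pickers together have capacity at most 4+3 = 7 < 8 slots, so 2 can never suffice.
Jensen, Vasquez, and Yilmaz alone can cover everything: Mar 14→Vasquez, Mar 15→Yilmaz, Mar 16→Jensen, Mar 17→Vasquez, Mar 18→Jensen, Mar 19→Jensen, Mar 20→Yilmaz, Mar 21→Jensen.

3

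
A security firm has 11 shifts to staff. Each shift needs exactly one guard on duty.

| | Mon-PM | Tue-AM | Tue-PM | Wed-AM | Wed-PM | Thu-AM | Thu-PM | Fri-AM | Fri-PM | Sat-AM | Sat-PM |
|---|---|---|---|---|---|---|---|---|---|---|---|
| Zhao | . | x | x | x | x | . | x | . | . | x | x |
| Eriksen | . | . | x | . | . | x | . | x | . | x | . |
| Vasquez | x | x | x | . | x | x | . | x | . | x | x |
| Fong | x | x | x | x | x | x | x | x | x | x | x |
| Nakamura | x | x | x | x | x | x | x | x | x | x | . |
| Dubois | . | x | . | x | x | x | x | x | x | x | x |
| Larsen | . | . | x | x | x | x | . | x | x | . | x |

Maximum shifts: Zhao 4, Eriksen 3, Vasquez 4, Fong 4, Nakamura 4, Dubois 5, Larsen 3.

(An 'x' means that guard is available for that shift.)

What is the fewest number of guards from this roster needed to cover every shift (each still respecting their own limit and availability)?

3

11 slots to fill and no one can take more than 5, so at least ⌈11/5⌉ = 3 guards are needed.
Zhao, Eriksen, and Fong alone can cover everything: Mon-PM→Fong, Tue-AM→Zhao, Tue-PM→Eriksen, Wed-AM→Zhao, Wed-PM→Zhao, Thu-AM→Eriksen, Thu-PM→Zhao, Fri-AM→Eriksen, Fri-PM→Fong, Sat-AM→Fong, Sat-PM→Fong.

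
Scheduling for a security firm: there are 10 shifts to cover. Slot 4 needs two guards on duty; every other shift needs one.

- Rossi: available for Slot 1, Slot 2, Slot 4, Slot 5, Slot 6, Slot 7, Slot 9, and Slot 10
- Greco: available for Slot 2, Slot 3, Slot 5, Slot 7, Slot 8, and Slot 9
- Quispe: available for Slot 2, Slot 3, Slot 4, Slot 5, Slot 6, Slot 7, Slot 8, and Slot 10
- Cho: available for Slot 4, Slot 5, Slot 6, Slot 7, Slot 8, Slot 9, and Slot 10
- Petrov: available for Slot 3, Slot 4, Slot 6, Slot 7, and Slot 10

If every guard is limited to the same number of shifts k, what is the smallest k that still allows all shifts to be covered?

3

With 5 guards and 11 worker-slots to fill, someone must work at least ⌈11/5⌉ = 3 shifts, so k ≥ 3.
k = 3 works: Slot 1→Rossi, Slot 2→Rossi, Slot 3→Greco, Slot 4→Cho+Petrov, Slot 5→Greco, Slot 6→Quispe, Slot 7→Quispe, Slot 8→Greco, Slot 9→Rossi, Slot 10→Quispe.
Loads: Rossi 3, Greco 3, Quispe 3, Cho 1, Petrov 1 — all ≤ 3.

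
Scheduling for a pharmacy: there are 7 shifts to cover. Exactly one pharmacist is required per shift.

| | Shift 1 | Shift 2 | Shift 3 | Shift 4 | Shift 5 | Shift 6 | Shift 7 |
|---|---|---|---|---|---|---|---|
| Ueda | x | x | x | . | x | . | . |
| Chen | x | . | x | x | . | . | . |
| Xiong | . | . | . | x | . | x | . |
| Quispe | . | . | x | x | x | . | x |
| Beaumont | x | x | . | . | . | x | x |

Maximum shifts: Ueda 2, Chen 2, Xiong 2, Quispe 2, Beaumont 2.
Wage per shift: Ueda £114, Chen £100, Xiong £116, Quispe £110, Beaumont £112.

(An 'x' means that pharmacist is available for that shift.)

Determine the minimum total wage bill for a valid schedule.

£758

Picking the cheapest available pharmacist for each shift independently would cost £744, but that ignores the shift limits.
An optimal schedule: Shift 1→Chen, Shift 2→Beaumont, Shift 3→Ueda, Shift 4→Chen, Shift 5→Quispe, Shift 6→Beaumont, Shift 7→Quispe.
Total: 100 + 112 + 114 + 100 + 110 + 112 + 110 = £758.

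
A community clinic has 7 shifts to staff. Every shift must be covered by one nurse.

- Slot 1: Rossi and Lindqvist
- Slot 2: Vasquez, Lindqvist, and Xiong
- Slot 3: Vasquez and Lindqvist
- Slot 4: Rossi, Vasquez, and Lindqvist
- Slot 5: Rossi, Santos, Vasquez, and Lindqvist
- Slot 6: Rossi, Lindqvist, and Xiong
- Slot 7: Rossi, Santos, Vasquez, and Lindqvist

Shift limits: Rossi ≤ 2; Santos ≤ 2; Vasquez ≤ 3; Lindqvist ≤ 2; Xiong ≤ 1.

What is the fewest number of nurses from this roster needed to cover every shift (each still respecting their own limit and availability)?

3

7 slots to fill and no one can take more than 3, so at least ⌈7/3⌉ = 3 nurses are needed.
Rossi, Santos, and Vasquez alone can cover everything: Slot 1→Rossi, Slot 2→Vasquez, Slot 3→Vasquez, Slot 4→Vasquez, Slot 5→Santos, Slot 6→Rossi, Slot 7→Santos.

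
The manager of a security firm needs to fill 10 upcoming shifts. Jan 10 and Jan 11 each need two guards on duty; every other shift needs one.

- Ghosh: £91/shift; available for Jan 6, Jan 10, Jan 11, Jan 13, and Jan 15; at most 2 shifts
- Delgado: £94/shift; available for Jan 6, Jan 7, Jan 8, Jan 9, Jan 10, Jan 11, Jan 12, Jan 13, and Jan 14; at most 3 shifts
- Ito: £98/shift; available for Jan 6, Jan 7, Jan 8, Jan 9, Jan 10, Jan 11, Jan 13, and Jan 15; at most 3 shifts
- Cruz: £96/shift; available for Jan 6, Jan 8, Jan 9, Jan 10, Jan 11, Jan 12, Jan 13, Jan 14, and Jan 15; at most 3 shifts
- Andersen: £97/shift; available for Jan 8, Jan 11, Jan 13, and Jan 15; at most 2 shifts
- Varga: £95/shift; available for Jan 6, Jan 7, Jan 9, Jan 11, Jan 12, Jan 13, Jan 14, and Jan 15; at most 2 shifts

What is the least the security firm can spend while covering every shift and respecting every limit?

£1136

Picking the cheapest available guard for each shift independently would cost £1113, but that ignores the shift limits.
An optimal schedule: Jan 6→Ghosh, Jan 7→Delgado, Jan 8→Cruz, Jan 9→Varga, Jan 10→Ghosh+Cruz, Jan 11→Cruz+Andersen, Jan 12→Delgado, Jan 13→Andersen, Jan 14→Delgado, Jan 15→Varga.
Total: 91 + 94 + 96 + 95 + 91 + 96 + 96 + 97 + 94 + 97 + 94 + 95 = £1136.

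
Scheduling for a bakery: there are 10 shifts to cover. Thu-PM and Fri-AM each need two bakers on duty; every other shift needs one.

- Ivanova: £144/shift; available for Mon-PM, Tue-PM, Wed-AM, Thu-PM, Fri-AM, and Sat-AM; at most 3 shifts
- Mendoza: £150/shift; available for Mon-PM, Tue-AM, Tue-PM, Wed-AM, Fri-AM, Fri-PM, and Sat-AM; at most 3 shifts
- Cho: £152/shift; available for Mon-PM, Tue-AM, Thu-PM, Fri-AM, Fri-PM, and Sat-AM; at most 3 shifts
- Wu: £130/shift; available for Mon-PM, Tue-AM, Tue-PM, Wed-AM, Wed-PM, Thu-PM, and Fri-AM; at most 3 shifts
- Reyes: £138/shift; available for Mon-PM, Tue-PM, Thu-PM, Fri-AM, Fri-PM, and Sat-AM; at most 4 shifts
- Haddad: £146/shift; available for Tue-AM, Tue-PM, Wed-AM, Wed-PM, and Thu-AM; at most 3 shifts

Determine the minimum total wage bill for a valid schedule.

£1666

Thu-AM can only be covered by Haddad, so that assignment is forced.
Picking the cheapest available baker for each shift independently would cost £1608, but that ignores the shift limits.
An optimal schedule: Mon-PM→Ivanova, Tue-AM→Wu, Tue-PM→Haddad, Wed-AM→Wu, Wed-PM→Wu, Thu-AM→Haddad, Thu-PM→Reyes+Ivanova, Fri-AM→Reyes+Ivanova, Fri-PM→Reyes, Sat-AM→Reyes.
Total: 144 + 130 + 146 + 130 + 130 + 146 + 138 + 144 + 138 + 144 + 138 + 138 = £1666.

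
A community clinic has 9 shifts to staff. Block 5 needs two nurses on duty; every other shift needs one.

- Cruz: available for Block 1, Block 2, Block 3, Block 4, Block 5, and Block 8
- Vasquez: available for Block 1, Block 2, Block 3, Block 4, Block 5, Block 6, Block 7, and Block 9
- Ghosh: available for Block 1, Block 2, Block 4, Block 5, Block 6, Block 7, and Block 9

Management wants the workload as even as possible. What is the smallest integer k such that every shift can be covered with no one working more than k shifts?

4

With 3 nurses and 10 worker-slots to fill, someone must work at least ⌈10/3⌉ = 4 shifts, so k ≥ 4.
k = 4 works: Block 1→Cruz, Block 2→Cruz, Block 3→Cruz, Block 4→Ghosh, Block 5→Vasquez+Ghosh, Block 6→Vasquez, Block 7→Vasquez, Block 8→Cruz, Block 9→Vasquez.
Loads: Cruz 4, Vasquez 4, Ghosh 2 — all ≤ 4.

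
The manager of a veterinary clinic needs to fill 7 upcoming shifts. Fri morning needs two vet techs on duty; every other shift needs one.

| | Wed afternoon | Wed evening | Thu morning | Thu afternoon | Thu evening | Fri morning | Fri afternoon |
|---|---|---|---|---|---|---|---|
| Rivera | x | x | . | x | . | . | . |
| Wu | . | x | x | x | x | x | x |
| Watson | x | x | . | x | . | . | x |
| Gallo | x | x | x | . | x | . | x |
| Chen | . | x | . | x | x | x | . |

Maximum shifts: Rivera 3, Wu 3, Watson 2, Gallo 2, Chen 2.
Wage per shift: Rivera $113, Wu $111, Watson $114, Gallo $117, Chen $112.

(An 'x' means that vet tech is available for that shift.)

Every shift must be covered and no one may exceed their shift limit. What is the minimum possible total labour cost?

$896

Fri morning can only be covered by Wu and Chen, so that assignment is forced.
Picking the cheapest available vet tech for each shift independently would cost $891, but that ignores the shift limits.
An optimal schedule: Wed afternoon→Rivera, Wed evening→Rivera, Thu morning→Wu, Thu afternoon→Rivera, Thu evening→Chen, Fri morning→Wu+Chen, Fri afternoon→Wu.
Total: 113 + 113 + 111 + 113 + 112 + 111 + 112 + 111 = $896.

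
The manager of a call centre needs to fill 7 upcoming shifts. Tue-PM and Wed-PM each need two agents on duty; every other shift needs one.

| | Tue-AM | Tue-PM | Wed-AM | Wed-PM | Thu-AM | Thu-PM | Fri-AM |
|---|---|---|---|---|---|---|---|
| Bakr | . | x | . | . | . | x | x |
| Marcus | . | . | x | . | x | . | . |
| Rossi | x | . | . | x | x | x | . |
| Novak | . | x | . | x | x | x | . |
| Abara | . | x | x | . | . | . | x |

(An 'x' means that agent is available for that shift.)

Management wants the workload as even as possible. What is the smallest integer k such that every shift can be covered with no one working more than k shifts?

2

With 5 agents and 9 worker-slots to fill, someone must work at least ⌈9/5⌉ = 2 shifts, so k ≥ 2.
k = 2 works: Tue-AM→Rossi, Tue-PM→Bakr+Abara, Wed-AM→Marcus, Wed-PM→Rossi+Novak, Thu-AM→Marcus, Thu-PM→Novak, Fri-AM→Bakr.
Loads: Bakr 2, Marcus 2, Rossi 2, Novak 2, Abara 1 — all ≤ 2.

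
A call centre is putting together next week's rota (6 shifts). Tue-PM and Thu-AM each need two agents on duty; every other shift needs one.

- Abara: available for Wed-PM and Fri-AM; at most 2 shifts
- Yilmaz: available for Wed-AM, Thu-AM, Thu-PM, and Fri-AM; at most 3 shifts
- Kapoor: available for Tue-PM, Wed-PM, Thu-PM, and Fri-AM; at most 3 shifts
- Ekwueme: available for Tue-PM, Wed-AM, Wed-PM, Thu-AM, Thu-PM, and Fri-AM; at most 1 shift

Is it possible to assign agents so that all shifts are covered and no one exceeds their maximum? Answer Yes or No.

No

Total capacity is 9 and 8 slots are needed, so capacity alone doesn't rule it out.
Shifts {Tue-PM, Thu-AM} need 4 worker-slots in total, but the agents available for any of those shifts (Yilmaz, Kapoor, and Ekwueme) can supply at most 3 among them. So no valid schedule exists.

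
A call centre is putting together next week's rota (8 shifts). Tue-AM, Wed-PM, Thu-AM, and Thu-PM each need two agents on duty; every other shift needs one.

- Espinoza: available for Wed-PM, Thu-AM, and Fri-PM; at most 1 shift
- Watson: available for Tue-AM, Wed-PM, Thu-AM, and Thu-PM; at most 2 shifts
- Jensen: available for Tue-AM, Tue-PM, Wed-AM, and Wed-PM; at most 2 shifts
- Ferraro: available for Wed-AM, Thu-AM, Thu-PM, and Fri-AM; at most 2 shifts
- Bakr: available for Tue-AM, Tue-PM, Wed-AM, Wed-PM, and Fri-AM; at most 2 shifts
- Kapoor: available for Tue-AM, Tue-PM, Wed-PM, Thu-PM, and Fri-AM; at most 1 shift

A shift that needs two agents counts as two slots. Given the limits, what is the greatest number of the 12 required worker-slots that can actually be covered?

Total capacity across all agents is 1+2+2+2+2+1 = 10, and 12 slots are needed, so at most 10 can be filled.
An assignment achieving 10: Tue-AM→Bakr+Kapoor, Tue-PM→Jensen, Wed-AM→Jensen, Thu-AM→Watson+Ferraro, Thu-PM→Watson+Ferraro, Fri-AM→Bakr, Fri-PM→Espinoza.
Loads: Espinoza 1/1, Watson 2/2, Jensen 2/2, Ferraro 2/2, Bakr 2/2, Kapoor 1/1.

10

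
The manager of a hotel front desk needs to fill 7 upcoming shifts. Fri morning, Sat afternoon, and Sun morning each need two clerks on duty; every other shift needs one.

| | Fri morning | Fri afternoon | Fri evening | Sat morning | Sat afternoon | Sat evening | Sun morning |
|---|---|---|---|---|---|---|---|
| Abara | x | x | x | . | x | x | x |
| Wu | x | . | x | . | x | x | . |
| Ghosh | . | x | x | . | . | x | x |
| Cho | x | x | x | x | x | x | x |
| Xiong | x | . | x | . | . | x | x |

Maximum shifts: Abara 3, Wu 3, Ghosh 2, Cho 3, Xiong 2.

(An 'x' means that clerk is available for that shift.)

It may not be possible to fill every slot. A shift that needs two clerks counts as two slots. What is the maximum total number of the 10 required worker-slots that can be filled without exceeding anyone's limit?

Total capacity across all clerks is 3+3+2+3+2 = 13, and 10 slots are needed, so at most 10 can be filled.
An assignment achieving 10: Fri morning→Abara+Wu, Fri afternoon→Abara, Fri evening→Wu, Sat morning→Cho, Sat afternoon→Abara+Wu, Sat evening→Ghosh, Sun morning→Ghosh+Cho.
Loads: Abara 3/3, Wu 3/3, Ghosh 2/2, Cho 2/3, Xiong 0/2.

10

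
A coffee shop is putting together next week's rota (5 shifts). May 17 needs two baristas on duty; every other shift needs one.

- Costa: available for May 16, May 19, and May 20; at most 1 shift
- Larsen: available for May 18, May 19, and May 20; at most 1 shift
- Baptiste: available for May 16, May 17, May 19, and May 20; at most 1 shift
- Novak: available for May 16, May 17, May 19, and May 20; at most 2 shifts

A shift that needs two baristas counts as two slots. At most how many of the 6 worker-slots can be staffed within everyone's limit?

Total capacity across all baristas is 1+1+1+2 = 5, and 6 slots are needed, so at most 5 can be filled.
An assignment achieving 5: May 16→Costa, May 17→Baptiste+Novak, May 18→Larsen, May 19→Novak.
Loads: Costa 1/1, Larsen 1/1, Baptiste 1/1, Novak 2/2.

5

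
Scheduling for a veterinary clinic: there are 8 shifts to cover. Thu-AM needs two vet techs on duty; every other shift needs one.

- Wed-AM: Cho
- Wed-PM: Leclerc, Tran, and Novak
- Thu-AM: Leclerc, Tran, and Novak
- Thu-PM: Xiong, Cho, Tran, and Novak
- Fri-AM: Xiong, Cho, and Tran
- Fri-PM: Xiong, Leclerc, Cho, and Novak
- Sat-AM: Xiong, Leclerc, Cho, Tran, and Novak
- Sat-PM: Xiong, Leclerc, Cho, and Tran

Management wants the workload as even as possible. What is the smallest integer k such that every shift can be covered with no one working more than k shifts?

With 5 vet techs and 9 worker-slots to fill, someone must work at least ⌈9/5⌉ = 2 shifts, so k ≥ 2.
k = 2 works: Wed-AM→Cho, Wed-PM→Leclerc, Thu-AM→Leclerc+Tran, Thu-PM→Xiong, Fri-AM→Xiong, Fri-PM→Cho, Sat-AM→Novak, Sat-PM→Tran.
Loads: Xiong 2, Leclerc 2, Cho 2, Tran 2, Novak 1 — all ≤ 2.

2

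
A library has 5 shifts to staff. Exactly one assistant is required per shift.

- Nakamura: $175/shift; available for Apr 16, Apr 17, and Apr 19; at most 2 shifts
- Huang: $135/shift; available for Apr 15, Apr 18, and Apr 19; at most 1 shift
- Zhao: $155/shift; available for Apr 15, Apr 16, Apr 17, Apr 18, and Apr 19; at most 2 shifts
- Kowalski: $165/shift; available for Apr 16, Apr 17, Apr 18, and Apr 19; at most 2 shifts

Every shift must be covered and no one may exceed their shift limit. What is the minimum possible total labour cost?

$775

Picking the cheapest available assistant for each shift independently would cost $715, but that ignores the shift limits.
An optimal schedule: Apr 15→Huang, Apr 16→Zhao, Apr 17→Zhao, Apr 18→Kowalski, Apr 19→Kowalski.
Total: 135 + 155 + 155 + 165 + 165 = $775.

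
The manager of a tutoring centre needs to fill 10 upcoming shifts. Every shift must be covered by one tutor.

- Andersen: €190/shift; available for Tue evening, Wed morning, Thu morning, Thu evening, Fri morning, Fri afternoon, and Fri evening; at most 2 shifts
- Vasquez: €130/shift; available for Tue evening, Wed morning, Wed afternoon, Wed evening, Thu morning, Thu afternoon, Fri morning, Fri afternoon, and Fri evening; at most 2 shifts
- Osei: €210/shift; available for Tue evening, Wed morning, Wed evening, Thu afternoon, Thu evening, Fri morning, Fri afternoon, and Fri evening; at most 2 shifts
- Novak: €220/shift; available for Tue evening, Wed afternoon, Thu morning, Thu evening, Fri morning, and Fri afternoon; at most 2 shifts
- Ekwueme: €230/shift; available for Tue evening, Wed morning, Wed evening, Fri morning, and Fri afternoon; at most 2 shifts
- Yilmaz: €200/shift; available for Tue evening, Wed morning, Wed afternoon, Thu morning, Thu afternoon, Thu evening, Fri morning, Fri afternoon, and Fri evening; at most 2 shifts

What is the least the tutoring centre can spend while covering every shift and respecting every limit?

€1900

Picking the cheapest available tutor for each shift independently would cost €1360, but that ignores the shift limits.
An optimal schedule: Tue evening→Osei, Wed morning→Osei, Wed afternoon→Vasquez, Wed evening→Vasquez, Thu morning→Andersen, Thu afternoon→Yilmaz, Thu evening→Andersen, Fri morning→Novak, Fri afternoon→Novak, Fri evening→Yilmaz.
Total: 210 + 210 + 130 + 130 + 190 + 200 + 190 + 220 + 220 + 200 = €1900.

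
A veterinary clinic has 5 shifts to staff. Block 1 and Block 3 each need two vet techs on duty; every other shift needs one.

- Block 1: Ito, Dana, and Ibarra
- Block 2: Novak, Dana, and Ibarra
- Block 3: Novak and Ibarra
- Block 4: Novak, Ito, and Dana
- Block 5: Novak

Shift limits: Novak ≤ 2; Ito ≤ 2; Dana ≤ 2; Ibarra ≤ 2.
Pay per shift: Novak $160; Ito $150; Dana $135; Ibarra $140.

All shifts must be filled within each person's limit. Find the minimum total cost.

$1020

Block 3 can only be covered by Novak and Ibarra, so that assignment is forced.
Block 5 can only be covered by Novak, so that assignment is forced.
Picking the cheapest available vet tech for each shift independently would cost $1005, but that ignores the shift limits.
An optimal schedule: Block 1→Dana+Ibarra, Block 2→Dana, Block 3→Ibarra+Novak, Block 4→Ito, Block 5→Novak.
Total: 135 + 140 + 135 + 140 + 160 + 150 + 160 = $1020.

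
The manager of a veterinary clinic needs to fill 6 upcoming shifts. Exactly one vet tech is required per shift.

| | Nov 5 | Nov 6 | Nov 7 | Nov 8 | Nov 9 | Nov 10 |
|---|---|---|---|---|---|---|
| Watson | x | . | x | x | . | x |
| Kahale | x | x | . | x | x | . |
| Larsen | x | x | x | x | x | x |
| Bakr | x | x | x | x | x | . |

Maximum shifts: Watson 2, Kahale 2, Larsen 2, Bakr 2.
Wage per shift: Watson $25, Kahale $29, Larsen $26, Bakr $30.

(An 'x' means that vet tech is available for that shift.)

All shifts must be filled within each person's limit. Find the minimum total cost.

$160

Picking the cheapest available vet tech for each shift independently would cost $152, but that ignores the shift limits.
An optimal schedule: Nov 5→Larsen, Nov 6→Kahale, Nov 7→Watson, Nov 8→Larsen, Nov 9→Kahale, Nov 10→Watson.
Total: 26 + 29 + 25 + 26 + 29 + 25 = $160.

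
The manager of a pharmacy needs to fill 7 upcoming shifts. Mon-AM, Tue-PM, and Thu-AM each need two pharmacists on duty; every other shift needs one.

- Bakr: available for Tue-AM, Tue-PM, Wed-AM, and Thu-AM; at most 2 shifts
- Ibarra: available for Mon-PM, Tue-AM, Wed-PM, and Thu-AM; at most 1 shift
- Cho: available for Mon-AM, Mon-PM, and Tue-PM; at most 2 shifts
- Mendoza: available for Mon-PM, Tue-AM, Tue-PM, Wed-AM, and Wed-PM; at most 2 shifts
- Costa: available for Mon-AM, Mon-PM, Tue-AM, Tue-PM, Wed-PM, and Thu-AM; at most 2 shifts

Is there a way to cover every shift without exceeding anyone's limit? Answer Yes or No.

Total capacity is 2+1+2+2+2 = 9 but 10 worker-slots are needed — infeasible.

No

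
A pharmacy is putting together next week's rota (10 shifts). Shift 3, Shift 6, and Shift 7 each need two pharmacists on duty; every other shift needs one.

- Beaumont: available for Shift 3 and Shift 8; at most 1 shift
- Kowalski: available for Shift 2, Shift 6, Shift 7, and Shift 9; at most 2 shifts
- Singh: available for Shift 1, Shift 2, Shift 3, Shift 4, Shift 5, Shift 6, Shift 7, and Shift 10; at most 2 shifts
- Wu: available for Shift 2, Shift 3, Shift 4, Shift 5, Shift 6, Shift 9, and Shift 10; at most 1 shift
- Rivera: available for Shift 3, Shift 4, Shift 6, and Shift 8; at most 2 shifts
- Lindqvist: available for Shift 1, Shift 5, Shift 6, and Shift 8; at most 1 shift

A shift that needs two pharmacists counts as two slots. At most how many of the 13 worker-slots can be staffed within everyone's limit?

9

Total capacity across all pharmacists is 1+2+2+1+2+1 = 9, and 13 slots are needed, so at most 9 can be filled.
An assignment achieving 9: Shift 1→Singh, Shift 3→Rivera, Shift 4→Rivera, Shift 5→Lindqvist, Shift 7→Kowalski+Singh, Shift 8→Beaumont, Shift 9→Kowalski, Shift 10→Wu.
Loads: Beaumont 1/1, Kowalski 2/2, Singh 2/2, Wu 1/1, Rivera 2/2, Lindqvist 1/1.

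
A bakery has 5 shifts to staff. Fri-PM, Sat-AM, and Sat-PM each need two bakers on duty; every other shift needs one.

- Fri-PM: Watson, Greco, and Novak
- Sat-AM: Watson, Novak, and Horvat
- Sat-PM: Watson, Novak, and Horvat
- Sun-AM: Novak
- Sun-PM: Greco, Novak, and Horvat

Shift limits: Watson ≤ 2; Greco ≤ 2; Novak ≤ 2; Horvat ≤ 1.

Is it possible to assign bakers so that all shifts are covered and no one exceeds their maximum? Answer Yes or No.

Shifts {Fri-PM, Sat-AM, Sat-PM, Sun-AM} need 7 worker-slots in total, but the bakers available for any of those shifts (Watson, Greco, Novak, and Horvat) can supply at most 6 among them. So no valid schedule exists.

No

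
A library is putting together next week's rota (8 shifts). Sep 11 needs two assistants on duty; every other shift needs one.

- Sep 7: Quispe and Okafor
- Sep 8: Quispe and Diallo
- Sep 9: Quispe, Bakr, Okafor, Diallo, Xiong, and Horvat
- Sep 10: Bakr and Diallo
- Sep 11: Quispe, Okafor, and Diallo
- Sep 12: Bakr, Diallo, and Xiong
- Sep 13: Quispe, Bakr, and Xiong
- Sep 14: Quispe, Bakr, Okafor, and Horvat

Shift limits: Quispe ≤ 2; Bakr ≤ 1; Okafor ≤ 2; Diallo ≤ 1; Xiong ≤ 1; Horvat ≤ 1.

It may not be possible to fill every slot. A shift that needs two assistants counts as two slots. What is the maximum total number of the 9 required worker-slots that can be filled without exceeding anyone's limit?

8

Total capacity across all assistants is 2+1+2+1+1+1 = 8, and 9 slots are needed, so at most 8 can be filled.
An assignment achieving 8: Sep 7→Quispe, Sep 8→Quispe, Sep 9→Horvat, Sep 10→Bakr, Sep 11→Okafor+Diallo, Sep 12→Xiong, Sep 14→Okafor.
Loads: Quispe 2/2, Bakr 1/1, Okafor 2/2, Diallo 1/1, Xiong 1/1, Horvat 1/1.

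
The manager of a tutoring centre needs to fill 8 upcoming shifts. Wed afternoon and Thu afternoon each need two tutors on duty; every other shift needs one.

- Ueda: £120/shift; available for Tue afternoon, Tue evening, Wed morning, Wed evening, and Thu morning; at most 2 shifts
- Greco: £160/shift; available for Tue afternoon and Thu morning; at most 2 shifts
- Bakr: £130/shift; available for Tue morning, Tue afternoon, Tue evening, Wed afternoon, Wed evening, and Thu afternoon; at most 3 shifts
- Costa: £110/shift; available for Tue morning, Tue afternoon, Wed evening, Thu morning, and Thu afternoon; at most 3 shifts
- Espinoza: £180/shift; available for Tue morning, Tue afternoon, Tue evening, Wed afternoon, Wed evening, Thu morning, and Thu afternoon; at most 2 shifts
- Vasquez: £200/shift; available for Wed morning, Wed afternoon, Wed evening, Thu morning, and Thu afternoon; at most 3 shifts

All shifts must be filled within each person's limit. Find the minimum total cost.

Picking the cheapest available tutor for each shift independently would cost £1230, but that ignores the shift limits.
An optimal schedule: Tue morning→Costa, Tue afternoon→Costa, Tue evening→Ueda, Wed morning→Ueda, Wed afternoon→Bakr+Espinoza, Wed evening→Bakr, Thu morning→Greco, Thu afternoon→Costa+Bakr.
Total: 110 + 110 + 120 + 120 + 130 + 180 + 130 + 160 + 110 + 130 = £1300.

£1300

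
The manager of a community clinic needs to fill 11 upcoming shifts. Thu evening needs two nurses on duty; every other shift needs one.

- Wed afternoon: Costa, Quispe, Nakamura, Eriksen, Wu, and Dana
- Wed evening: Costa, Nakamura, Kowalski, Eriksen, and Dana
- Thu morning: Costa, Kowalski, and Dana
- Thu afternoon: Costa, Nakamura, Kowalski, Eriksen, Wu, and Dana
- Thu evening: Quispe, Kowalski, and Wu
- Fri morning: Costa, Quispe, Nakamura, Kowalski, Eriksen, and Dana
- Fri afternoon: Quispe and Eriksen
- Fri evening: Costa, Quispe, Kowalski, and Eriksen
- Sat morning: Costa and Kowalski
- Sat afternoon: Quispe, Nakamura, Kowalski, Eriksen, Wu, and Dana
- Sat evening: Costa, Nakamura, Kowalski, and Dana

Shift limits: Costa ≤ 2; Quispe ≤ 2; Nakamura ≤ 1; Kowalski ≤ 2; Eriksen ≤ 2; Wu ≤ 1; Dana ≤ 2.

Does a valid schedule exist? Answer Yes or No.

One valid schedule: Wed afternoon→Eriksen, Wed evening→Eriksen, Thu morning→Costa, Thu afternoon→Wu, Thu evening→Quispe+Kowalski, Fri morning→Dana, Fri afternoon→Quispe, Fri evening→Kowalski, Sat morning→Costa, Sat afternoon→Dana, Sat evening→Nakamura.
Loads: Costa 2/2, Quispe 2/2, Nakamura 1/1, Kowalski 2/2, Eriksen 2/2, Wu 1/1, Dana 2/2 — all within limits.

Yes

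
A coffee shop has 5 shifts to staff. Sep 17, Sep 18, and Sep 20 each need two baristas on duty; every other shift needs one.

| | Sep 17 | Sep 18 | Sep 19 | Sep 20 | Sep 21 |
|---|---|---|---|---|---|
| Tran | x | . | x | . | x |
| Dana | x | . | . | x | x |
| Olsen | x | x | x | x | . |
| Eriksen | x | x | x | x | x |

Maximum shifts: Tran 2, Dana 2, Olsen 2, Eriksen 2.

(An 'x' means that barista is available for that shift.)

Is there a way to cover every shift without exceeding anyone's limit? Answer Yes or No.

Sep 18 can only be covered by Olsen and Eriksen, so that assignment is forced.
One valid schedule: Sep 17→Dana+Eriksen, Sep 18→Olsen+Eriksen, Sep 19→Tran, Sep 20→Dana+Olsen, Sep 21→Tran.
Loads: Tran 2/2, Dana 2/2, Olsen 2/2, Eriksen 2/2 — all within limits.

Yes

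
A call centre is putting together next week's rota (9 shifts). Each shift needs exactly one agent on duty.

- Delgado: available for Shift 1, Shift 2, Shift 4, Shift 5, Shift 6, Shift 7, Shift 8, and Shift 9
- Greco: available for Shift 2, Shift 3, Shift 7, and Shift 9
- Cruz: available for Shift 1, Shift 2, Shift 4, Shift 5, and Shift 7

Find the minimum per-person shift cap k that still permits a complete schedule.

With 3 agents and 9 worker-slots to fill, someone must work at least ⌈9/3⌉ = 3 shifts, so k ≥ 3.
k = 3 works: Shift 1→Delgado, Shift 2→Greco, Shift 3→Greco, Shift 4→Cruz, Shift 5→Cruz, Shift 6→Delgado, Shift 7→Cruz, Shift 8→Delgado, Shift 9→Greco.
Loads: Delgado 3, Greco 3, Cruz 3 — all ≤ 3.

3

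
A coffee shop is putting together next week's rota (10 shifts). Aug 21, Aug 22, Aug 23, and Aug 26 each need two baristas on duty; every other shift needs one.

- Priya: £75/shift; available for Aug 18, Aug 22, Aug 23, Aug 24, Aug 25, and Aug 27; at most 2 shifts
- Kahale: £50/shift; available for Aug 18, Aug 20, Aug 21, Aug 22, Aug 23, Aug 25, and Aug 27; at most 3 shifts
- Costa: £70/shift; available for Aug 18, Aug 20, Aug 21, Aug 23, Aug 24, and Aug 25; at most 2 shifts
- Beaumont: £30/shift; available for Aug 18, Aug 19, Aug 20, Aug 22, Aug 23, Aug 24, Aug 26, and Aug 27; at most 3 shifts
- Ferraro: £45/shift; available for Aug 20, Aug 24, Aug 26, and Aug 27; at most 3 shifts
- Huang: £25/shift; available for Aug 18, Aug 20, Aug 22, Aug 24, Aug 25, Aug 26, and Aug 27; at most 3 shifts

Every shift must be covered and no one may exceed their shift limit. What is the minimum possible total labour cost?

£590

Aug 19 can only be covered by Beaumont, so that assignment is forced.
Aug 21 can only be covered by Kahale and Costa, so that assignment is forced.
Picking the cheapest available barista for each shift independently would cost £465, but that ignores the shift limits.
An optimal schedule: Aug 18→Huang, Aug 19→Beaumont, Aug 20→Ferraro, Aug 21→Kahale+Costa, Aug 22→Beaumont+Kahale, Aug 23→Kahale+Costa, Aug 24→Ferraro, Aug 25→Huang, Aug 26→Huang+Beaumont, Aug 27→Ferraro.
Total: 25 + 30 + 45 + 50 + 70 + 30 + 50 + 50 + 70 + 45 + 25 + 25 + 30 + 45 = £590.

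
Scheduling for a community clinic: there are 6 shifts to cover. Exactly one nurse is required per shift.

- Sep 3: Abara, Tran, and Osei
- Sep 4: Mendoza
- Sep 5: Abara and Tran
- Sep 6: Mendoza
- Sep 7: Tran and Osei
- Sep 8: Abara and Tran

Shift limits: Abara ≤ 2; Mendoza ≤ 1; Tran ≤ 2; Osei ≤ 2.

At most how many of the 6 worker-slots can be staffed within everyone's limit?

Total capacity across all nurses is 2+1+2+2 = 7, and 6 slots are needed, so at most 6 can be filled.
Shifts {Sep 4, Sep 6} need 2 slots but only Mendoza are available for them, supplying at most 1 — so at least 1 slot must go unfilled.
An assignment achieving 5: Sep 3→Tran, Sep 4→Mendoza, Sep 5→Abara, Sep 7→Tran, Sep 8→Abara.
Loads: Abara 2/2, Mendoza 1/1, Tran 2/2, Osei 0/2.

5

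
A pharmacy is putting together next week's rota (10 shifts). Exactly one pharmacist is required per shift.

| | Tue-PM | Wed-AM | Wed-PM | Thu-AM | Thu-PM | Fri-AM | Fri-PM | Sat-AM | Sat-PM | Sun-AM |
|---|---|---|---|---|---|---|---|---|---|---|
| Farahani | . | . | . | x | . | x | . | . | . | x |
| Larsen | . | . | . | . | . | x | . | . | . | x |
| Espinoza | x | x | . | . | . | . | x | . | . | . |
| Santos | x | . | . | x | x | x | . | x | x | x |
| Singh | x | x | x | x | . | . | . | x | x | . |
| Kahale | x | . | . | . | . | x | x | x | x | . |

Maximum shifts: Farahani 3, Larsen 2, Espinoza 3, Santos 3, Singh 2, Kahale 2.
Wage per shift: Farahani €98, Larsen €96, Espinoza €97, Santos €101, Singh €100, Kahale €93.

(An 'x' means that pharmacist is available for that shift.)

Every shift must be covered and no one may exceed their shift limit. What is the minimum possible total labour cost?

€968

Wed-PM can only be covered by Singh, so that assignment is forced.
Thu-PM can only be covered by Santos, so that assignment is forced.
Picking the cheapest available pharmacist for each shift independently would cost €957, but that ignores the shift limits.
An optimal schedule: Tue-PM→Espinoza, Wed-AM→Espinoza, Wed-PM→Singh, Thu-AM→Farahani, Thu-PM→Santos, Fri-AM→Larsen, Fri-PM→Espinoza, Sat-AM→Kahale, Sat-PM→Kahale, Sun-AM→Larsen.
Total: 97 + 97 + 100 + 98 + 101 + 96 + 97 + 93 + 93 + 96 = €968.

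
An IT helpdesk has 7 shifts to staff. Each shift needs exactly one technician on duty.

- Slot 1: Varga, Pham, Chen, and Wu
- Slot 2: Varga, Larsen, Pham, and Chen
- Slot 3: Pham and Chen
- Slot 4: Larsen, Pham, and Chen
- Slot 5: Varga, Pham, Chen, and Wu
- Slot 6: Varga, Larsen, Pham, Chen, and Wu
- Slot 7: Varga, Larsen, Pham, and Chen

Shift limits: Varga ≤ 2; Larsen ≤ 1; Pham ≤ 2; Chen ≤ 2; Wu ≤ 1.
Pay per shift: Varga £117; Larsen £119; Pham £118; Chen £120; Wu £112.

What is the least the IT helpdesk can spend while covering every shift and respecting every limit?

Picking the cheapest available technician for each shift independently would cost £806, but that ignores the shift limits.
An optimal schedule: Slot 1→Wu, Slot 2→Varga, Slot 3→Pham, Slot 4→Pham, Slot 5→Varga, Slot 6→Chen, Slot 7→Larsen.
Total: 112 + 117 + 118 + 118 + 117 + 120 + 119 = £821.

£821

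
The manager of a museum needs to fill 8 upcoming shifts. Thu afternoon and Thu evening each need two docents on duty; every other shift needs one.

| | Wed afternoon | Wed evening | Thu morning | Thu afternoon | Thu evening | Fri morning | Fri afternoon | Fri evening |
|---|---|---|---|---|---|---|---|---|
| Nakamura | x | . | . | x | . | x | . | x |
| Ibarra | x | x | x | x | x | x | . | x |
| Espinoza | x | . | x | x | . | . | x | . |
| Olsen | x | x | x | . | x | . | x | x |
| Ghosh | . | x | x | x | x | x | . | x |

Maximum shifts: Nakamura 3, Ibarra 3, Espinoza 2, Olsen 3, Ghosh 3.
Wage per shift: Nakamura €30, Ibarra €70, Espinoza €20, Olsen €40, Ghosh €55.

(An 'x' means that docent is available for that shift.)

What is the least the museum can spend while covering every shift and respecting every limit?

€360

Picking the cheapest available docent for each shift independently would cost €305, but that ignores the shift limits.
An optimal schedule: Wed afternoon→Espinoza, Wed evening→Olsen, Thu morning→Olsen, Thu afternoon→Nakamura+Ghosh, Thu evening→Olsen+Ghosh, Fri morning→Nakamura, Fri afternoon→Espinoza, Fri evening→Nakamura.
Total: 20 + 40 + 40 + 30 + 55 + 40 + 55 + 30 + 20 + 30 = €360.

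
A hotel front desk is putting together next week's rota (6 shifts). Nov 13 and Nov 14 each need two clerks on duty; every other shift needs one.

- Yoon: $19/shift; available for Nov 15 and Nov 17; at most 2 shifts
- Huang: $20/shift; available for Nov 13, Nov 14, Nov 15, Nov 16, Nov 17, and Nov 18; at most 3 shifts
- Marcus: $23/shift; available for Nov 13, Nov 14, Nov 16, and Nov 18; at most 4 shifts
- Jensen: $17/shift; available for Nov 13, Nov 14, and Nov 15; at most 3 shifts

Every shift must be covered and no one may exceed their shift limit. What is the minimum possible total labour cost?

Picking the cheapest available clerk for each shift independently would cost $150, but that ignores the shift limits.
An optimal schedule: Nov 13→Jensen+Huang, Nov 14→Jensen+Marcus, Nov 15→Jensen, Nov 16→Huang, Nov 17→Yoon, Nov 18→Huang.
Total: 17 + 20 + 17 + 23 + 17 + 20 + 19 + 20 = $153.

$153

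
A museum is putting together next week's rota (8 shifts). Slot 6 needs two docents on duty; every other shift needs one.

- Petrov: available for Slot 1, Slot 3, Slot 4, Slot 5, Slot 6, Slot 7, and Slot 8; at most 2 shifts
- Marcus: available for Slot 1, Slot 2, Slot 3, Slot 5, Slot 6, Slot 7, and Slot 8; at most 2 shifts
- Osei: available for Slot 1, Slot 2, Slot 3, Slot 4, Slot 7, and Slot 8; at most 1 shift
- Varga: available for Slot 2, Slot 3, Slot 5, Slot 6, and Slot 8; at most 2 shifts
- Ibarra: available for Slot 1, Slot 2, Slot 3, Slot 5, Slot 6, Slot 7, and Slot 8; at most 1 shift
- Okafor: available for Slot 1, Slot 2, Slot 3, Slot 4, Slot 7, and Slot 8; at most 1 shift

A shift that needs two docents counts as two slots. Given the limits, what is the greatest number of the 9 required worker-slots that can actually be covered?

Total capacity across all docents is 2+2+1+2+1+1 = 9, and 9 slots are needed, so at most 9 can be filled.
An assignment achieving 9: Slot 1→Marcus, Slot 2→Osei, Slot 3→Varga, Slot 4→Petrov, Slot 5→Petrov, Slot 6→Marcus+Varga, Slot 7→Ibarra, Slot 8→Okafor.
Loads: Petrov 2/2, Marcus 2/2, Osei 1/1, Varga 2/2, Ibarra 1/1, Okafor 1/1.

9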